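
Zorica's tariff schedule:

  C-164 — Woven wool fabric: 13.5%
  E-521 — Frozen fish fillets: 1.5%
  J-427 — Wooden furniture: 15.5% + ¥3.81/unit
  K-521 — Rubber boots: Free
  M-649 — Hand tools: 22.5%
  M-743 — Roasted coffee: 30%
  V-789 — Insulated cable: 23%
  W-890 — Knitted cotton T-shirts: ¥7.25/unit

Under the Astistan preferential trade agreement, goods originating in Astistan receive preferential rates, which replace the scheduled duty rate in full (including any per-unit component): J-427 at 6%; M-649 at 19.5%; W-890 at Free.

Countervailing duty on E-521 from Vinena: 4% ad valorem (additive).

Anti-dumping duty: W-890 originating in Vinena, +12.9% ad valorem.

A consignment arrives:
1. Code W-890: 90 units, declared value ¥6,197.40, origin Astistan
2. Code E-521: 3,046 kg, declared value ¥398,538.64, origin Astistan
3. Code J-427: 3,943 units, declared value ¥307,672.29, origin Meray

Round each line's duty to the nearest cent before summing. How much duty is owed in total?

¥68,690.11

Line 1 (W-890, Astistan, 90 units, ¥6,197.40):
Base rate for W-890 is ¥7.25/unit.
Origin Astistan qualifies under the Zorica–Astistan agreement and W-890 is covered: preferential rate Free applies instead.
The additional-duty order on W-890 targets Vinena, not Astistan; it does not apply.
Duty = ¥6,197.40 × 0% = ¥0.00.
Line 2 (E-521, Astistan, 3,046 kg, ¥398,538.64):
Base rate for E-521 is 1.5%.
Origin Astistan is the FTA partner but E-521 is not on the preference list; base rate stands.
The additional-duty order on E-521 targets Vinena, not Astistan; it does not apply.
Duty = ¥398,538.64 × 1.5% = ¥5,978.08.
Line 3 (J-427, Meray, 3,943 units, ¥307,672.29):
Base rate for J-427 is 15.5% + ¥3.81/unit.
J-427 has an FTA preferential rate, but origin Meray is not Astistan; base rate stands.
Duty = ¥307,672.29 × 15.5% + 3,943 × ¥3.81 = ¥62,712.03.
Total = ¥0.00 + ¥5,978.08 + ¥62,712.03 = ¥68,690.11.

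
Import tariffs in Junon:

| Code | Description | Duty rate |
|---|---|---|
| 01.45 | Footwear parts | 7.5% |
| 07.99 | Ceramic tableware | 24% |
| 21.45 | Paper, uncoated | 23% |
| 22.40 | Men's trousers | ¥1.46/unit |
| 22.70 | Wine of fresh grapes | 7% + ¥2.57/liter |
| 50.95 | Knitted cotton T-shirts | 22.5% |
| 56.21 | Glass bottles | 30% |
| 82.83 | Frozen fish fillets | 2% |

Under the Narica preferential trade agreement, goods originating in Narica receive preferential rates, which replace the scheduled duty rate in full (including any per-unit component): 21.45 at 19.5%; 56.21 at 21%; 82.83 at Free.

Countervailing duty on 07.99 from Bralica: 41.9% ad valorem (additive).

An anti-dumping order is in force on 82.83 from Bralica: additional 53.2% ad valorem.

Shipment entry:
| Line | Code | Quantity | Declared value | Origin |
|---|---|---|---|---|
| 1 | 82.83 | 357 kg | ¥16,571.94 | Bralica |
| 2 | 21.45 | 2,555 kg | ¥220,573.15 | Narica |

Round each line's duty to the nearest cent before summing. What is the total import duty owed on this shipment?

Line 1 (82.83, Bralica, 357 kg, ¥16,571.94):
Base rate for 82.83 is 2%.
82.83 has an FTA preferential rate, but origin Bralica is not Narica; base rate stands.
Additional duty on 82.83 from Bralica: +53.2%. Applied ad valorem rate: 2% + 53.2% = 55.2%.
Duty = ¥16,571.94 × 55.2% = ¥9,147.71.
Line 2 (21.45, Narica, 2,555 kg, ¥220,573.15):
Base rate for 21.45 is 23%.
Origin Narica qualifies under the Junon–Narica agreement and 21.45 is covered: preferential rate 19.5% applies instead.
Duty = ¥220,573.15 × 19.5% = ¥43,011.76.
Total = ¥9,147.71 + ¥43,011.76 = ¥52,159.47.

¥52,159.47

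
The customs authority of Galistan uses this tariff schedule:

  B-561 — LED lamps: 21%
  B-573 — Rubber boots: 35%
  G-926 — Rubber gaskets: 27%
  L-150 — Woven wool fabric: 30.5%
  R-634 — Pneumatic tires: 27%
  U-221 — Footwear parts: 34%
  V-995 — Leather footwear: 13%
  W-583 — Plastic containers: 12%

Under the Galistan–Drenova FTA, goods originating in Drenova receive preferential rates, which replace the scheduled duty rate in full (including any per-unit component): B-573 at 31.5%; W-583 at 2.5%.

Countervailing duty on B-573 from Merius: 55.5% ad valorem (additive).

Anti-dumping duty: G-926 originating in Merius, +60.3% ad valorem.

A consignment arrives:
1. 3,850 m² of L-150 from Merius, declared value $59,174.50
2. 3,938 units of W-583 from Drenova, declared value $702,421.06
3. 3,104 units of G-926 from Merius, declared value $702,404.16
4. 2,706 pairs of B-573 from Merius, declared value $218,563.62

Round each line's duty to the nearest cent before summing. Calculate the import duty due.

$846,607.66

Line 1 (L-150, Merius, 3,850 m², $59,174.50):
Base rate for L-150 is 30.5%.
Duty = $59,174.50 × 30.5% = $18,048.22.
Line 2 (W-583, Drenova, 3,938 units, $702,421.06):
Base rate for W-583 is 12%.
Origin Drenova qualifies under the Galistan–Drenova agreement and W-583 is covered: preferential rate 2.5% applies instead.
Duty = $702,421.06 × 2.5% = $17,560.53.
Line 3 (G-926, Merius, 3,104 units, $702,404.16):
Base rate for G-926 is 27%.
Additional duty on G-926 from Merius: +60.3%. Applied ad valorem rate: 27% + 60.3% = 87.3%.
Duty = $702,404.16 × 87.3% = $613,198.83.
Line 4 (B-573, Merius, 2,706 pairs, $218,563.62):
Base rate for B-573 is 35%.
B-573 has an FTA preferential rate, but origin Merius is not Drenova; base rate stands.
Additional duty on B-573 from Merius: +55.5%. Applied ad valorem rate: 35% + 55.5% = 90.5%.
Duty = $218,563.62 × 90.5% = $197,800.08.
Total = $18,048.22 + $17,560.53 + $613,198.83 + $197,800.08 = $846,607.66.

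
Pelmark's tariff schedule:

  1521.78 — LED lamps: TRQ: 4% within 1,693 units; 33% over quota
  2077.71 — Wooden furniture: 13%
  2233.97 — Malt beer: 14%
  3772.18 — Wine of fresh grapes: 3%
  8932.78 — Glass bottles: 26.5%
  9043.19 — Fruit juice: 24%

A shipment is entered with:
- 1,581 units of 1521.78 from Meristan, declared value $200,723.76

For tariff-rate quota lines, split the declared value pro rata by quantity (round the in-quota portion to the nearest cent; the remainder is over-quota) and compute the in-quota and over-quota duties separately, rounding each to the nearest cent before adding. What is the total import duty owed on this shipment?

$8,028.95

Line 1 (1521.78, Meristan, 1,581 units, $200,723.76):
Code 1521.78 is under a tariff-rate quota (threshold 1,693 units). Quantity 1,581 units is within the quota, so the in-quota rate 4% applies to the full value.
Duty = $200,723.76 × 4% = $8,028.95.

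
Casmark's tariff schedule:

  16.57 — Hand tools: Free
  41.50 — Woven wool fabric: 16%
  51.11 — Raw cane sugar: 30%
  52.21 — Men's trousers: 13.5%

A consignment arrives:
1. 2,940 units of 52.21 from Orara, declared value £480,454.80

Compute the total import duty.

£64,861.40

Line 1 (52.21, Orara, 2,940 units, £480,454.80):
Base rate for 52.21 is 13.5%.
Duty = £480,454.80 × 13.5% = £64,861.40.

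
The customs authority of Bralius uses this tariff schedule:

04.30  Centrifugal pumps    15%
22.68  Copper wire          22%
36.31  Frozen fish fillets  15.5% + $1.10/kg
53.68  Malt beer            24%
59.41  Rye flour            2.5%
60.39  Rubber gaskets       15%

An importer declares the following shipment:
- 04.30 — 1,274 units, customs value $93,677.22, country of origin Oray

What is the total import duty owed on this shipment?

$14,051.58

Line 1 (04.30, Oray, 1,274 units, $93,677.22):
Base rate for 04.30 is 15%.
Duty = $93,677.22 × 15% = $14,051.58.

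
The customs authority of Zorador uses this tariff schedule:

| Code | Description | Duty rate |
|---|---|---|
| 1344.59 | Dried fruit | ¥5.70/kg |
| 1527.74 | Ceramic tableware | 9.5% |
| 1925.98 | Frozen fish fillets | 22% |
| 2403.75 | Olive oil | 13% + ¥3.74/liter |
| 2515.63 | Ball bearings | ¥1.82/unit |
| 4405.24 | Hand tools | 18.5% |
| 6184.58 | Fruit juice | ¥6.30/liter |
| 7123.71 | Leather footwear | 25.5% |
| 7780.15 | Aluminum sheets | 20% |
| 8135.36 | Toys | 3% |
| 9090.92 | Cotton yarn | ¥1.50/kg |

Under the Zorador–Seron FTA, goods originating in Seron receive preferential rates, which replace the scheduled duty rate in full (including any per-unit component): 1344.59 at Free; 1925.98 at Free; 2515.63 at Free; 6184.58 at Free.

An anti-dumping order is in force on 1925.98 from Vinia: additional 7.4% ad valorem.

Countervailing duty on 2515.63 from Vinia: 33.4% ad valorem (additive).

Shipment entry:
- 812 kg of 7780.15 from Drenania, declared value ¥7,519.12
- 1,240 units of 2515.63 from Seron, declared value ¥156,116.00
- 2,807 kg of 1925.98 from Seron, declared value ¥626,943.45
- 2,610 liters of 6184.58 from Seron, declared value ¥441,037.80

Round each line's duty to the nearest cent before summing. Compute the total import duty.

¥1,503.82

Line 1 (7780.15, Drenania, 812 kg, ¥7,519.12):
Base rate for 7780.15 is 20%.
Duty = ¥7,519.12 × 20% = ¥1,503.82.
Line 2 (2515.63, Seron, 1,240 units, ¥156,116.00):
Base rate for 2515.63 is ¥1.82/unit.
Origin Seron qualifies under the Zorador–Seron agreement and 2515.63 is covered: preferential rate Free applies instead.
The additional-duty order on 2515.63 targets Vinia, not Seron; it does not apply.
Duty = ¥156,116.00 × 0% = ¥0.00.
Line 3 (1925.98, Seron, 2,807 kg, ¥626,943.45):
Base rate for 1925.98 is 22%.
Origin Seron qualifies under the Zorador–Seron agreement and 1925.98 is covered: preferential rate Free applies instead.
The additional-duty order on 1925.98 targets Vinia, not Seron; it does not apply.
Duty = ¥626,943.45 × 0% = ¥0.00.
Line 4 (6184.58, Seron, 2,610 liters, ¥441,037.80):
Base rate for 6184.58 is ¥6.30/liter.
Origin Seron qualifies under the Zorador–Seron agreement and 6184.58 is covered: preferential rate Free applies instead.
Duty = ¥441,037.80 × 0% = ¥0.00.
Total = ¥1,503.82 + ¥0.00 + ¥0.00 + ¥0.00 = ¥1,503.82.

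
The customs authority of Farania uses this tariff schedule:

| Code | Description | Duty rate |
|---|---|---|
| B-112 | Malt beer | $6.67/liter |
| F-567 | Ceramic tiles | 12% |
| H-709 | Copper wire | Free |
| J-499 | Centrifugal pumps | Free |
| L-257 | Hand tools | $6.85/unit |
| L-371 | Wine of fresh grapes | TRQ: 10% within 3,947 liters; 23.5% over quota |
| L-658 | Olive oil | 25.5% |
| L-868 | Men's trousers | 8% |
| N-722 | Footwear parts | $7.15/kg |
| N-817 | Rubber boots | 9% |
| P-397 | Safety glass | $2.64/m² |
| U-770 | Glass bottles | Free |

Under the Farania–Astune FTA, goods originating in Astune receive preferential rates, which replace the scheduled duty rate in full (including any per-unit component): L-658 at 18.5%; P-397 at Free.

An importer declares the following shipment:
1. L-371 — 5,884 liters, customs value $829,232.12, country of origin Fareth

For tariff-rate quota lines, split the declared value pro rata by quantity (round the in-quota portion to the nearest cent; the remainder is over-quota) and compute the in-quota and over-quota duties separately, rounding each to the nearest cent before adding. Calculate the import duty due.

$119,775.70

Line 1 (L-371, Fareth, 5,884 liters, $829,232.12):
Code L-371 is under a tariff-rate quota (threshold 3,947 liters). In-quota: 3,947 liters at 10%; over-quota: 1,937 liters at 23.5%.
Pro-rata value split: in-quota = $829,232.12 × 3,947/5,884 = $556,250.71; over-quota = $829,232.12 − $556,250.71 = $272,981.41.
In-quota duty = $556,250.71 × 10% = $55,625.07. Over-quota duty = $272,981.41 × 23.5% = $64,150.63.
Line duty = $55,625.07 + $64,150.63 = $119,775.70.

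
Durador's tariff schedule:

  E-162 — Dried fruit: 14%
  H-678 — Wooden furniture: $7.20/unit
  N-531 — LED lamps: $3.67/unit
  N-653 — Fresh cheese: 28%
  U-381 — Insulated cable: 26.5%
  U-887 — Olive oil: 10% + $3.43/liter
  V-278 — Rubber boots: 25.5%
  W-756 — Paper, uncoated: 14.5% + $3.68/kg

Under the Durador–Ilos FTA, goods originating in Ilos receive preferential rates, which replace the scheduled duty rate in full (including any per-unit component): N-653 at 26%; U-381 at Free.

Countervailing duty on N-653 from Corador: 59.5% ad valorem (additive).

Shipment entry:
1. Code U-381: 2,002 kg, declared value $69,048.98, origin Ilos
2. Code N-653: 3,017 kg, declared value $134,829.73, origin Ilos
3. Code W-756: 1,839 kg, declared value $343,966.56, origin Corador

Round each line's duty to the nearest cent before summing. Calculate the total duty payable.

Line 1 (U-381, Ilos, 2,002 kg, $69,048.98):
Base rate for U-381 is 26.5%.
Origin Ilos qualifies under the Durador–Ilos agreement and U-381 is covered: preferential rate Free applies instead.
Duty = $69,048.98 × 0% = $0.00.
Line 2 (N-653, Ilos, 3,017 kg, $134,829.73):
Base rate for N-653 is 28%.
Origin Ilos qualifies under the Durador–Ilos agreement and N-653 is covered: preferential rate 26% applies instead.
The additional-duty order on N-653 targets Corador, not Ilos; it does not apply.
Duty = $134,829.73 × 26% = $35,055.73.
Line 3 (W-756, Corador, 1,839 kg, $343,966.56):
Base rate for W-756 is 14.5% + $3.68/kg.
Duty = $343,966.56 × 14.5% + 1,839 × $3.68 = $56,642.67.
Total = $0.00 + $35,055.73 + $56,642.67 = $91,698.40.

$91,698.40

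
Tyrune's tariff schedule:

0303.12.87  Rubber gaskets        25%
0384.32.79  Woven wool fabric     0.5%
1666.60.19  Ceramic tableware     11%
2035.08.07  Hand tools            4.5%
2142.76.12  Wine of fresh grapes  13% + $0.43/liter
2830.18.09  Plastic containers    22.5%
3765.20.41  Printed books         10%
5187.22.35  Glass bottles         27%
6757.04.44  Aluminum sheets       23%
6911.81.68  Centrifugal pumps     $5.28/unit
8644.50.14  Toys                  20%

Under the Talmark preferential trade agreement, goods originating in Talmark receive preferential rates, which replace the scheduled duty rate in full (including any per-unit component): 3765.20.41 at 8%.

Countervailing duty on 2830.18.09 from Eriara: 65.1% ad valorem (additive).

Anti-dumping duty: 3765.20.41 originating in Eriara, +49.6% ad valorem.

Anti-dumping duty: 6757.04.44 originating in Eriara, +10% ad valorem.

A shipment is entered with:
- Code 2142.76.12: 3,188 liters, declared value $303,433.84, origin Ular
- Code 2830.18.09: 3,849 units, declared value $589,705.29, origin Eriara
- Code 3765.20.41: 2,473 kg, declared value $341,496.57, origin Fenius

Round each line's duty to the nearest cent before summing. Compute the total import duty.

Line 1 (2142.76.12, Ular, 3,188 liters, $303,433.84):
Base rate for 2142.76.12 is 13% + $0.43/liter.
Duty = $303,433.84 × 13% + 3,188 × $0.43 = $40,817.24.
Line 2 (2830.18.09, Eriara, 3,849 units, $589,705.29):
Base rate for 2830.18.09 is 22.5%.
Additional duty on 2830.18.09 from Eriara: +65.1%. Applied ad valorem rate: 22.5% + 65.1% = 87.6%.
Duty = $589,705.29 × 87.6% = $516,581.83.
Line 3 (3765.20.41, Fenius, 2,473 kg, $341,496.57):
Base rate for 3765.20.41 is 10%.
3765.20.41 has an FTA preferential rate, but origin Fenius is not Talmark; base rate stands.
The additional-duty order on 3765.20.41 targets Eriara, not Fenius; it does not apply.
Duty = $341,496.57 × 10% = $34,149.66.
Total = $40,817.24 + $516,581.83 + $34,149.66 = $591,548.73.

$591,548.73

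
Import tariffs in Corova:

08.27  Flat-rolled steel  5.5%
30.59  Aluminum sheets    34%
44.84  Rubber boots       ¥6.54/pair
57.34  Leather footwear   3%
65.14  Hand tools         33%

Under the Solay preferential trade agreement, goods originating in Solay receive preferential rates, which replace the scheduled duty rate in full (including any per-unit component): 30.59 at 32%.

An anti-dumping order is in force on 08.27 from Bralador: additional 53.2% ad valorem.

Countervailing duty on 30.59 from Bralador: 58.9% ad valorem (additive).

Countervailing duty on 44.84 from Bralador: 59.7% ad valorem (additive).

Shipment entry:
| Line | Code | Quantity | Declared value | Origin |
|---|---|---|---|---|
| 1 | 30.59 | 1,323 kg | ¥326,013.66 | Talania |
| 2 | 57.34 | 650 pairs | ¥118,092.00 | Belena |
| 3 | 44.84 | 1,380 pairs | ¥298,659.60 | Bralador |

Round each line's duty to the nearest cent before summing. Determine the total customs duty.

¥301,712.38

Line 1 (30.59, Talania, 1,323 kg, ¥326,013.66):
Base rate for 30.59 is 34%.
30.59 has an FTA preferential rate, but origin Talania is not Solay; base rate stands.
The additional-duty order on 30.59 targets Bralador, not Talania; it does not apply.
Duty = ¥326,013.66 × 34% = ¥110,844.64.
Line 2 (57.34, Belena, 650 pairs, ¥118,092.00):
Base rate for 57.34 is 3%.
Duty = ¥118,092.00 × 3% = ¥3,542.76.
Line 3 (44.84, Bralador, 1,380 pairs, ¥298,659.60):
Base rate for 44.84 is ¥6.54/pair.
Additional duty on 44.84 from Bralador: +59.7% ad valorem. Applied ad valorem rate = 59.7%.
Duty = ¥298,659.60 × 59.7% + 1,380 × ¥6.54 = ¥187,324.98.
Total = ¥110,844.64 + ¥3,542.76 + ¥187,324.98 = ¥301,712.38.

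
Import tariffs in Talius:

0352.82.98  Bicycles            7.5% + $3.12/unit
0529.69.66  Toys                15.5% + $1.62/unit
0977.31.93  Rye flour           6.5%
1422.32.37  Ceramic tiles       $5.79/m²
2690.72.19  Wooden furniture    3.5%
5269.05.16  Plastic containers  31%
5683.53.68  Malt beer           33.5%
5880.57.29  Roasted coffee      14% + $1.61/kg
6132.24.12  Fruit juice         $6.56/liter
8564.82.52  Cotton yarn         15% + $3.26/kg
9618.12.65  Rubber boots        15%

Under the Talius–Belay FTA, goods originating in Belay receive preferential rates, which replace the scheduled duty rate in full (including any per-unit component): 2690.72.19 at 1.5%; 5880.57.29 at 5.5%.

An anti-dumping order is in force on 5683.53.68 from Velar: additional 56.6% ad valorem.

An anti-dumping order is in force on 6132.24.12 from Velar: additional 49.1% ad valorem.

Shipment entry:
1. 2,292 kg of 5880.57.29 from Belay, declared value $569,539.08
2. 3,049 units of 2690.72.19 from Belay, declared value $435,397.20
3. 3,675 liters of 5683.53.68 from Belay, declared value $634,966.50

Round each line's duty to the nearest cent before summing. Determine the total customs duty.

Line 1 (5880.57.29, Belay, 2,292 kg, $569,539.08):
Base rate for 5880.57.29 is 14% + $1.61/kg.
Origin Belay qualifies under the Talius–Belay agreement and 5880.57.29 is covered: preferential rate 5.5% applies instead.
Duty = $569,539.08 × 5.5% = $31,324.65.
Line 2 (2690.72.19, Belay, 3,049 units, $435,397.20):
Base rate for 2690.72.19 is 3.5%.
Origin Belay qualifies under the Talius–Belay agreement and 2690.72.19 is covered: preferential rate 1.5% applies instead.
Duty = $435,397.20 × 1.5% = $6,530.96.
Line 3 (5683.53.68, Belay, 3,675 liters, $634,966.50):
Base rate for 5683.53.68 is 33.5%.
Origin Belay is the FTA partner but 5683.53.68 is not on the preference list; base rate stands.
The additional-duty order on 5683.53.68 targets Velar, not Belay; it does not apply.
Duty = $634,966.50 × 33.5% = $212,713.78.
Total = $31,324.65 + $6,530.96 + $212,713.78 = $250,569.39.

$250,569.39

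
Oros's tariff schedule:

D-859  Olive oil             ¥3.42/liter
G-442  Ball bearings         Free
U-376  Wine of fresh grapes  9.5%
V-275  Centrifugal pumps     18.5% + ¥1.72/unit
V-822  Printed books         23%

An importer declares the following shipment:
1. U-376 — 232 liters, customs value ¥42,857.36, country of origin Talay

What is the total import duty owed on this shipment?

Line 1 (U-376, Talay, 232 liters, ¥42,857.36):
Base rate for U-376 is 9.5%.
Duty = ¥42,857.36 × 9.5% = ¥4,071.45.

¥4,071.45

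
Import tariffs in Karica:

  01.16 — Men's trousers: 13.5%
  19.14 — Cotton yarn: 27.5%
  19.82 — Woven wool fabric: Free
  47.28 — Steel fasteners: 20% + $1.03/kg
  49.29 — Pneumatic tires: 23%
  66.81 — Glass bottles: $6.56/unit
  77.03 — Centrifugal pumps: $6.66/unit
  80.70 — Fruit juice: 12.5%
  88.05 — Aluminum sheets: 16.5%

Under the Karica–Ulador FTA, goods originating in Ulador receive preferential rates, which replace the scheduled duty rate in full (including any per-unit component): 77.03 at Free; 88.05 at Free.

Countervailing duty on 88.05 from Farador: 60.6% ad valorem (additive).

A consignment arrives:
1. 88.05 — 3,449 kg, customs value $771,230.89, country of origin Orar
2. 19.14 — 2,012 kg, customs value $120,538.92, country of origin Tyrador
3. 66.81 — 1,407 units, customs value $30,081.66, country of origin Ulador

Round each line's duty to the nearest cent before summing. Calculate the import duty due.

Line 1 (88.05, Orar, 3,449 kg, $771,230.89):
Base rate for 88.05 is 16.5%.
88.05 has an FTA preferential rate, but origin Orar is not Ulador; base rate stands.
The additional-duty order on 88.05 targets Farador, not Orar; it does not apply.
Duty = $771,230.89 × 16.5% = $127,253.10.
Line 2 (19.14, Tyrador, 2,012 kg, $120,538.92):
Base rate for 19.14 is 27.5%.
Duty = $120,538.92 × 27.5% = $33,148.20.
Line 3 (66.81, Ulador, 1,407 units, $30,081.66):
Base rate for 66.81 is $6.56/unit.
Origin Ulador is the FTA partner but 66.81 is not on the preference list; base rate stands.
Duty = 1,407 × $6.56 = $9,229.92.
Total = $127,253.10 + $33,148.20 + $9,229.92 = $169,631.22.

$169,631.22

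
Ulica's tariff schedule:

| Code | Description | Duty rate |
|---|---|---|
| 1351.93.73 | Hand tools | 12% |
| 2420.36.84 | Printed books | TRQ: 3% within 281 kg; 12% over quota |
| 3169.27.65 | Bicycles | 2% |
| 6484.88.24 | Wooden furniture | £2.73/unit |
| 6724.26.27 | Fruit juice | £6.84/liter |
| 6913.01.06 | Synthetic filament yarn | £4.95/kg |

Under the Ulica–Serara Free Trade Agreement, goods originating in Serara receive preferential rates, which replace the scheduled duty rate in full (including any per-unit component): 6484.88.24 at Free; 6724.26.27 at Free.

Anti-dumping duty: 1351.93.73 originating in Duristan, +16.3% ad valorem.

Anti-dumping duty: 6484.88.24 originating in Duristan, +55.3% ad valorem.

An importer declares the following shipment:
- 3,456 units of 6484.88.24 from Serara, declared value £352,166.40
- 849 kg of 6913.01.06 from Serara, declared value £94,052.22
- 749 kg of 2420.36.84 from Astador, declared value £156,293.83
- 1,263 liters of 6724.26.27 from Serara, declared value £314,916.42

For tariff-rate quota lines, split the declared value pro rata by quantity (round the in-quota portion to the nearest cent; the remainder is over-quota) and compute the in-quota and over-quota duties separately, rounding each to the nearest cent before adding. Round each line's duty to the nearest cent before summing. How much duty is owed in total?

£17,680.55

Line 1 (6484.88.24, Serara, 3,456 units, £352,166.40):
Base rate for 6484.88.24 is £2.73/unit.
Origin Serara qualifies under the Ulica–Serara agreement and 6484.88.24 is covered: preferential rate Free applies instead.
The additional-duty order on 6484.88.24 targets Duristan, not Serara; it does not apply.
Duty = £352,166.40 × 0% = £0.00.
Line 2 (6913.01.06, Serara, 849 kg, £94,052.22):
Base rate for 6913.01.06 is £4.95/kg.
Origin Serara is the FTA partner but 6913.01.06 is not on the preference list; base rate stands.
Duty = 849 × £4.95 = £4,202.55.
Line 3 (2420.36.84, Astador, 749 kg, £156,293.83):
Code 2420.36.84 is under a tariff-rate quota (threshold 281 kg). In-quota: 281 kg at 3%; over-quota: 468 kg at 12%.
Pro-rata value split: in-quota = £156,293.83 × 281/749 = £58,636.27; over-quota = £156,293.83 − £58,636.27 = £97,657.56.
In-quota duty = £58,636.27 × 3% = £1,759.09. Over-quota duty = £97,657.56 × 12% = £11,718.91.
Line duty = £1,759.09 + £11,718.91 = £13,478.00.
Line 4 (6724.26.27, Serara, 1,263 liters, £314,916.42):
Base rate for 6724.26.27 is £6.84/liter.
Origin Serara qualifies under the Ulica–Serara agreement and 6724.26.27 is covered: preferential rate Free applies instead.
Duty = £314,916.42 × 0% = £0.00.
Total = £0.00 + £4,202.55 + £13,478.00 + £0.00 = £17,680.55.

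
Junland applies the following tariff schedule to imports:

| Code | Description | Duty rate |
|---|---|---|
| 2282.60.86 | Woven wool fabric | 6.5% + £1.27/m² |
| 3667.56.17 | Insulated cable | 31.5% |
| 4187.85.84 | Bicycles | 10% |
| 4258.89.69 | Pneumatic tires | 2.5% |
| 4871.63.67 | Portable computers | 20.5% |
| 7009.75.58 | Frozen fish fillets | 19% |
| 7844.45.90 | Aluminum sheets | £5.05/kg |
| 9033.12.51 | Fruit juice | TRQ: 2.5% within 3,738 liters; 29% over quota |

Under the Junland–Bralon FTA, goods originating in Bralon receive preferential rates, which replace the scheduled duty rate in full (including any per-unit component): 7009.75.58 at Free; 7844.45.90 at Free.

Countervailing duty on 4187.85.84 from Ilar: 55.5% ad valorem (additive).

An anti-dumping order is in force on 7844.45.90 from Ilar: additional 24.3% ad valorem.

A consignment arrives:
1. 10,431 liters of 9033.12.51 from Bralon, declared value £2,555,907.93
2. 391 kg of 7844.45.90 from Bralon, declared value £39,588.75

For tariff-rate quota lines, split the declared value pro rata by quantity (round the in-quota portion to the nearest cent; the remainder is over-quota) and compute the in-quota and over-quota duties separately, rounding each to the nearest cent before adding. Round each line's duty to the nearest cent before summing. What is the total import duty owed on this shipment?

Line 1 (9033.12.51, Bralon, 10,431 liters, £2,555,907.93):
Code 9033.12.51 is under a tariff-rate quota (threshold 3,738 liters). In-quota: 3,738 liters at 2.5%; over-quota: 6,693 liters at 29%.
Pro-rata value split: in-quota = £2,555,907.93 × 3,738/10,431 = £915,922.14; over-quota = £2,555,907.93 − £915,922.14 = £1,639,985.79.
In-quota duty = £915,922.14 × 2.5% = £22,898.05. Over-quota duty = £1,639,985.79 × 29% = £475,595.88.
Line duty = £22,898.05 + £475,595.88 = £498,493.93.
Line 2 (7844.45.90, Bralon, 391 kg, £39,588.75):
Base rate for 7844.45.90 is £5.05/kg.
Origin Bralon qualifies under the Junland–Bralon agreement and 7844.45.90 is covered: preferential rate Free applies instead.
The additional-duty order on 7844.45.90 targets Ilar, not Bralon; it does not apply.
Duty = £39,588.75 × 0% = £0.00.
Total = £498,493.93 + £0.00 = £498,493.93.

£498,493.93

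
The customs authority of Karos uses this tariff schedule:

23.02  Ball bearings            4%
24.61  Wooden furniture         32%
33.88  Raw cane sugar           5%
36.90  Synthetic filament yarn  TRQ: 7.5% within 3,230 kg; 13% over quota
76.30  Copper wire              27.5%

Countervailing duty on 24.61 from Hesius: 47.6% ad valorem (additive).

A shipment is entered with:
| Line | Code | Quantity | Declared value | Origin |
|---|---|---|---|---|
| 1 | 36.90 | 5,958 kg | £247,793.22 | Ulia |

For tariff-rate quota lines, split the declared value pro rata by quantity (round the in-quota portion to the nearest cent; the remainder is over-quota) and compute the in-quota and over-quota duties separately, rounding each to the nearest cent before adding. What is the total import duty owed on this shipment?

£24,824.66

Line 1 (36.90, Ulia, 5,958 kg, £247,793.22):
Code 36.90 is under a tariff-rate quota (threshold 3,230 kg). In-quota: 3,230 kg at 7.5%; over-quota: 2,728 kg at 13%.
Pro-rata value split: in-quota = £247,793.22 × 3,230/5,958 = £134,335.70; over-quota = £247,793.22 − £134,335.70 = £113,457.52.
In-quota duty = £134,335.70 × 7.5% = £10,075.18. Over-quota duty = £113,457.52 × 13% = £14,749.48.
Line duty = £10,075.18 + £14,749.48 = £24,824.66.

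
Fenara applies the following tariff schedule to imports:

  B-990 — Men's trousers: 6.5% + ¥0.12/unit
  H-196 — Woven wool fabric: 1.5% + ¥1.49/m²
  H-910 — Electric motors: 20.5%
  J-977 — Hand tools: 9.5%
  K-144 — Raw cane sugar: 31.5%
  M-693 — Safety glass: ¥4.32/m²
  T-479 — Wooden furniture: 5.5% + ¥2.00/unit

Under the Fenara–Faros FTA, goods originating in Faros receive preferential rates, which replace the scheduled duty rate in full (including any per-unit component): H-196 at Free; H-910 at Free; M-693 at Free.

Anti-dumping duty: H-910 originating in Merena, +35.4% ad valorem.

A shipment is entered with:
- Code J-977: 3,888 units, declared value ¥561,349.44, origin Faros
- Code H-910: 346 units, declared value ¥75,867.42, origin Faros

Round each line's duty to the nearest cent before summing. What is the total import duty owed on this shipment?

Line 1 (J-977, Faros, 3,888 units, ¥561,349.44):
Base rate for J-977 is 9.5%.
Origin Faros is the FTA partner but J-977 is not on the preference list; base rate stands.
Duty = ¥561,349.44 × 9.5% = ¥53,328.20.
Line 2 (H-910, Faros, 346 units, ¥75,867.42):
Base rate for H-910 is 20.5%.
Origin Faros qualifies under the Fenara–Faros agreement and H-910 is covered: preferential rate Free applies instead.
The additional-duty order on H-910 targets Merena, not Faros; it does not apply.
Duty = ¥75,867.42 × 0% = ¥0.00.
Total = ¥53,328.20 + ¥0.00 = ¥53,328.20.

¥53,328.20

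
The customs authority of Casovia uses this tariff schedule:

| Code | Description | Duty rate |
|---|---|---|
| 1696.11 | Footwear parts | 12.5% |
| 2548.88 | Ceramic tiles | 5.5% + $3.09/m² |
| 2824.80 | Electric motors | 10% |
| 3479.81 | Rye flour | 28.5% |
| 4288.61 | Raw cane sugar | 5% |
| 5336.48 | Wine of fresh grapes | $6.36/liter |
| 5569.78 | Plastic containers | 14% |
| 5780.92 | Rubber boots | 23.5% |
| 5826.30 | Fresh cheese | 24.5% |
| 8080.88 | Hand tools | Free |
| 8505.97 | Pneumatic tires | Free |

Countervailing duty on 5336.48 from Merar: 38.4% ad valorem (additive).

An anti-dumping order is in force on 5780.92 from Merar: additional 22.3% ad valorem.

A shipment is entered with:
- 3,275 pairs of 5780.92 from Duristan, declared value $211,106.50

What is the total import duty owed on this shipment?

Line 1 (5780.92, Duristan, 3,275 pairs, $211,106.50):
Base rate for 5780.92 is 23.5%.
The additional-duty order on 5780.92 targets Merar, not Duristan; it does not apply.
Duty = $211,106.50 × 23.5% = $49,610.03.

$49,610.03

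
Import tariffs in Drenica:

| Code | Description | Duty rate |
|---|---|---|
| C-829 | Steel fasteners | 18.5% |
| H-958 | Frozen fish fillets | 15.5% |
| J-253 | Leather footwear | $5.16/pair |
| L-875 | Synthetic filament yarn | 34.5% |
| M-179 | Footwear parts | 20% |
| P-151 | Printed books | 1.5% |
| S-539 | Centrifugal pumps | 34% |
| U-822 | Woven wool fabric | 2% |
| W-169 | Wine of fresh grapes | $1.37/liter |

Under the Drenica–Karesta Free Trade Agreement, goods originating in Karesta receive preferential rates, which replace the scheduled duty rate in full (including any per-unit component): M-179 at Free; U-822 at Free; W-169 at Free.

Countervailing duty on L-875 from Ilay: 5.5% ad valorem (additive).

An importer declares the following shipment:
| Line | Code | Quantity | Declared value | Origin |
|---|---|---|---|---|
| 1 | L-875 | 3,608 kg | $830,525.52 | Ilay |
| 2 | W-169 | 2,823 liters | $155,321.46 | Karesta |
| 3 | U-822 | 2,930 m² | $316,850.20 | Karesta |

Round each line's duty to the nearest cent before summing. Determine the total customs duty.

Line 1 (L-875, Ilay, 3,608 kg, $830,525.52):
Base rate for L-875 is 34.5%.
Additional duty on L-875 from Ilay: +5.5%. Applied ad valorem rate: 34.5% + 5.5% = 40%.
Duty = $830,525.52 × 40% = $332,210.21.
Line 2 (W-169, Karesta, 2,823 liters, $155,321.46):
Base rate for W-169 is $1.37/liter.
Origin Karesta qualifies under the Drenica–Karesta agreement and W-169 is covered: preferential rate Free applies instead.
Duty = $155,321.46 × 0% = $0.00.
Line 3 (U-822, Karesta, 2,930 m², $316,850.20):
Base rate for U-822 is 2%.
Origin Karesta qualifies under the Drenica–Karesta agreement and U-822 is covered: preferential rate Free applies instead.
Duty = $316,850.20 × 0% = $0.00.
Total = $332,210.21 + $0.00 + $0.00 = $332,210.21.

$332,210.21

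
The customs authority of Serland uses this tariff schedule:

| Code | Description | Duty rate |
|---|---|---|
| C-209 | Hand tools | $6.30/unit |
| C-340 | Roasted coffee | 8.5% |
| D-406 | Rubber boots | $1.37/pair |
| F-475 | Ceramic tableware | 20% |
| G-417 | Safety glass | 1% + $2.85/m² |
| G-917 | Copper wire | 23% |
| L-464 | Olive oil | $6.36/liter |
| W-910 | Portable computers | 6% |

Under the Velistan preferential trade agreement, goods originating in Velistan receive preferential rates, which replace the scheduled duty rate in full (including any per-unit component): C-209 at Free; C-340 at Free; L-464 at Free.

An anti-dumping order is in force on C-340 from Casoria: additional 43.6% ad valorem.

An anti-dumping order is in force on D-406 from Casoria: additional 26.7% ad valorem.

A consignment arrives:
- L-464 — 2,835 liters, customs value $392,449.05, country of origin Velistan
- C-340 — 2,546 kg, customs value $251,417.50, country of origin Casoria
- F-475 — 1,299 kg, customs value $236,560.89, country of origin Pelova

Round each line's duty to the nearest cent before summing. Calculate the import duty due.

Line 1 (L-464, Velistan, 2,835 liters, $392,449.05):
Base rate for L-464 is $6.36/liter.
Origin Velistan qualifies under the Serland–Velistan agreement and L-464 is covered: preferential rate Free applies instead.
Duty = $392,449.05 × 0% = $0.00.
Line 2 (C-340, Casoria, 2,546 kg, $251,417.50):
Base rate for C-340 is 8.5%.
C-340 has an FTA preferential rate, but origin Casoria is not Velistan; base rate stands.
Additional duty on C-340 from Casoria: +43.6%. Applied ad valorem rate: 8.5% + 43.6% = 52.1%.
Duty = $251,417.50 × 52.1% = $130,988.52.
Line 3 (F-475, Pelova, 1,299 kg, $236,560.89):
Base rate for F-475 is 20%.
Duty = $236,560.89 × 20% = $47,312.18.
Total = $0.00 + $130,988.52 + $47,312.18 = $178,300.70.

$178,300.70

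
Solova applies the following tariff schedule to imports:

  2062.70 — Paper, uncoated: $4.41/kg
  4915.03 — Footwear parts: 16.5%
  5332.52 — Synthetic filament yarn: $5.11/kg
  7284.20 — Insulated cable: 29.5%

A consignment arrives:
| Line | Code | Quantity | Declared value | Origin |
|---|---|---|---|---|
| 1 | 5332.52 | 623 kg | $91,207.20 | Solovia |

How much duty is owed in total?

Line 1 (5332.52, Solovia, 623 kg, $91,207.20):
Base rate for 5332.52 is $5.11/kg.
Duty = 623 × $5.11 = $3,183.53.

$3,183.53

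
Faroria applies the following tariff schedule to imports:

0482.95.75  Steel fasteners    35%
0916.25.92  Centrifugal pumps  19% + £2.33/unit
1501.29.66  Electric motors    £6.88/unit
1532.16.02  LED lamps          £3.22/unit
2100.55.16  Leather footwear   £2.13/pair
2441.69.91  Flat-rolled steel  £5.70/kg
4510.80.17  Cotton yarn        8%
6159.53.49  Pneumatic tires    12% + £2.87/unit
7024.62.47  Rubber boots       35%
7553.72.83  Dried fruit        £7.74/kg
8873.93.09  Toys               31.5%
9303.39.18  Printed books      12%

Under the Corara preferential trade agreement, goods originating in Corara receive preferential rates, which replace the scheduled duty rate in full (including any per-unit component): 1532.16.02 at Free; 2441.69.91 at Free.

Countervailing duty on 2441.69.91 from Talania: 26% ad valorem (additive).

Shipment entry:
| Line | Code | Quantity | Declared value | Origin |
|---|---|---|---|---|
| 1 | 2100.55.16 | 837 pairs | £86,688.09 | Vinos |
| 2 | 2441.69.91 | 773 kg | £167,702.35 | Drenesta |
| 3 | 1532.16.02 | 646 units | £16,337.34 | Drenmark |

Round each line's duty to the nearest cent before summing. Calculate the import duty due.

£8,269.03

Line 1 (2100.55.16, Vinos, 837 pairs, £86,688.09):
Base rate for 2100.55.16 is £2.13/pair.
Duty = 837 × £2.13 = £1,782.81.
Line 2 (2441.69.91, Drenesta, 773 kg, £167,702.35):
Base rate for 2441.69.91 is £5.70/kg.
2441.69.91 has an FTA preferential rate, but origin Drenesta is not Corara; base rate stands.
The additional-duty order on 2441.69.91 targets Talania, not Drenesta; it does not apply.
Duty = 773 × £5.70 = £4,406.10.
Line 3 (1532.16.02, Drenmark, 646 units, £16,337.34):
Base rate for 1532.16.02 is £3.22/unit.
1532.16.02 has an FTA preferential rate, but origin Drenmark is not Corara; base rate stands.
Duty = 646 × £3.22 = £2,080.12.
Total = £1,782.81 + £4,406.10 + £2,080.12 = £8,269.03.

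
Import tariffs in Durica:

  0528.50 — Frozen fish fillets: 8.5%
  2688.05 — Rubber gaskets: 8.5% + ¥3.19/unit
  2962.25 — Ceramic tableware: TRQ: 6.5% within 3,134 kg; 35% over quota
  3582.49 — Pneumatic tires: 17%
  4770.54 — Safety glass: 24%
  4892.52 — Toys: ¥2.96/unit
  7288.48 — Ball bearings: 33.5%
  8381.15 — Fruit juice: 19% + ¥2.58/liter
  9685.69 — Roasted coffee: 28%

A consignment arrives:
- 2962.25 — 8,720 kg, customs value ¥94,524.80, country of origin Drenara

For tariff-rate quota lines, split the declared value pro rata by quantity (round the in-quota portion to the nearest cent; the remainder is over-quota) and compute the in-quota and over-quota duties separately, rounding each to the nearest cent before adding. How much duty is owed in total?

¥23,401.50

Line 1 (2962.25, Drenara, 8,720 kg, ¥94,524.80):
Code 2962.25 is under a tariff-rate quota (threshold 3,134 kg). In-quota: 3,134 kg at 6.5%; over-quota: 5,586 kg at 35%.
Pro-rata value split: in-quota = ¥94,524.80 × 3,134/8,720 = ¥33,972.56; over-quota = ¥94,524.80 − ¥33,972.56 = ¥60,552.24.
In-quota duty = ¥33,972.56 × 6.5% = ¥2,208.22. Over-quota duty = ¥60,552.24 × 35% = ¥21,193.28.
Line duty = ¥2,208.22 + ¥21,193.28 = ¥23,401.50.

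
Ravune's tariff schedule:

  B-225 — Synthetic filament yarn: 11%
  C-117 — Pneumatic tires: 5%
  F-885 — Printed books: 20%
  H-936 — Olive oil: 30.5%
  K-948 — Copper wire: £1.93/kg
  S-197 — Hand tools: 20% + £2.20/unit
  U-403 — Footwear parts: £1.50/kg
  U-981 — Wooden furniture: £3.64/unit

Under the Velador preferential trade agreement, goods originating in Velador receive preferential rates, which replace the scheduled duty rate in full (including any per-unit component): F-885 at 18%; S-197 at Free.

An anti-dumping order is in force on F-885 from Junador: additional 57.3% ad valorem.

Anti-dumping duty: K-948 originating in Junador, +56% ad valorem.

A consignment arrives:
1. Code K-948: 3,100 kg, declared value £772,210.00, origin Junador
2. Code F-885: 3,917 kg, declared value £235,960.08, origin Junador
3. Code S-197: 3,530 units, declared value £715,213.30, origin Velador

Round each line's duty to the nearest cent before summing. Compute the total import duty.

£620,817.74

Line 1 (K-948, Junador, 3,100 kg, £772,210.00):
Base rate for K-948 is £1.93/kg.
Additional duty on K-948 from Junador: +56% ad valorem. Applied ad valorem rate = 56%.
Duty = £772,210.00 × 56% + 3,100 × £1.93 = £438,420.60.
Line 2 (F-885, Junador, 3,917 kg, £235,960.08):
Base rate for F-885 is 20%.
F-885 has an FTA preferential rate, but origin Junador is not Velador; base rate stands.
Additional duty on F-885 from Junador: +57.3%. Applied ad valorem rate: 20% + 57.3% = 77.3%.
Duty = £235,960.08 × 77.3% = £182,397.14.
Line 3 (S-197, Velador, 3,530 units, £715,213.30):
Base rate for S-197 is 20% + £2.20/unit.
Origin Velador qualifies under the Ravune–Velador agreement and S-197 is covered: preferential rate Free applies instead.
Duty = £715,213.30 × 0% = £0.00.
Total = £438,420.60 + £182,397.14 + £0.00 = £620,817.74.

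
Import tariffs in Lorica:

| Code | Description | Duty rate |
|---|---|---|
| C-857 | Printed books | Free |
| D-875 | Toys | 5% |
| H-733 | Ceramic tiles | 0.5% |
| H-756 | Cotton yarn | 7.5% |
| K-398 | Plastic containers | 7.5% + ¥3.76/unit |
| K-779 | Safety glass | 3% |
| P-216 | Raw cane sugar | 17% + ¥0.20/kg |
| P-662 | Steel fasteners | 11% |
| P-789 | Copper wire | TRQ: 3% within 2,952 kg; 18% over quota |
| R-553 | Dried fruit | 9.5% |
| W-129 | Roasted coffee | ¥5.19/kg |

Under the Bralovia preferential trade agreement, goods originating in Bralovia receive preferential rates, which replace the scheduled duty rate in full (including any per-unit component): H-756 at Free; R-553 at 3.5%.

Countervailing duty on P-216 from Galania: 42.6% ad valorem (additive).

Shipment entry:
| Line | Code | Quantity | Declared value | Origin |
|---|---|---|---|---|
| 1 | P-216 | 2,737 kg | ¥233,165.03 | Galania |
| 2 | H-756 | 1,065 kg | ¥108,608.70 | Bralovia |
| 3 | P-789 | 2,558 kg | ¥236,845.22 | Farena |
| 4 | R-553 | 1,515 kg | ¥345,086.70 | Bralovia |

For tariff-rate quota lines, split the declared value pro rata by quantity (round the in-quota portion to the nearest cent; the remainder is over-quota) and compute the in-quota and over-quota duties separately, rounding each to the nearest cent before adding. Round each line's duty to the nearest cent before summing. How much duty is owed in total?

¥158,697.15

Line 1 (P-216, Galania, 2,737 kg, ¥233,165.03):
Base rate for P-216 is 17% + ¥0.20/kg.
Additional duty on P-216 from Galania: +42.6%. Applied ad valorem rate: 17% + 42.6% = 59.6%.
Duty = ¥233,165.03 × 59.6% + 2,737 × ¥0.20 = ¥139,513.76.
Line 2 (H-756, Bralovia, 1,065 kg, ¥108,608.70):
Base rate for H-756 is 7.5%.
Origin Bralovia qualifies under the Lorica–Bralovia agreement and H-756 is covered: preferential rate Free applies instead.
Duty = ¥108,608.70 × 0% = ¥0.00.
Line 3 (P-789, Farena, 2,558 kg, ¥236,845.22):
Code P-789 is under a tariff-rate quota (threshold 2,952 kg). Quantity 2,558 kg is within the quota, so the in-quota rate 3% applies to the full value.
Duty = ¥236,845.22 × 3% = ¥7,105.36.
Line 4 (R-553, Bralovia, 1,515 kg, ¥345,086.70):
Base rate for R-553 is 9.5%.
Origin Bralovia qualifies under the Lorica–Bralovia agreement and R-553 is covered: preferential rate 3.5% applies instead.
Duty = ¥345,086.70 × 3.5% = ¥12,078.03.
Total = ¥139,513.76 + ¥0.00 + ¥7,105.36 + ¥12,078.03 = ¥158,697.15.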